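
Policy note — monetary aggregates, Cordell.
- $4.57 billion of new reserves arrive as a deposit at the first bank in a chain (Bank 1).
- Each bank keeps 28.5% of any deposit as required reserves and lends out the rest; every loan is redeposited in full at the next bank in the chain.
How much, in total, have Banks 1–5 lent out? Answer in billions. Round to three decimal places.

$9.323 billion

Bank i lends (1 − rr)^i of the original deposit: Bank 1 lends 4.57·0.7150 ≈ 3.2676, Bank 2 lends 4.57·0.7150² ≈ 2.3363, and so on.
Summing a geometric series: total = 4.57·[0.7150·(1 − 0.7150^5) / (1 − 0.7150)] ≈ 9.3227 billion.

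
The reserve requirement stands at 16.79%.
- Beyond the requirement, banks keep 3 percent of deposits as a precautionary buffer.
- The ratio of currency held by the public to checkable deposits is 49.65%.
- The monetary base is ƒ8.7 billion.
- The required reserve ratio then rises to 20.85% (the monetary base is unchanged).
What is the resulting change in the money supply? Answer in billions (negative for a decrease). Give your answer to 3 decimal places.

Initially m₁ = (1 + 0.4965) / (0.1679 + 0.03 + 0.4965) ≈ 2.15510, so M₁ = 2.15510 × 8.7 ≈ 18.7494 billion.
After the change m₂ = (1 + 0.4965) / (0.2085 + 0.03 + 0.4965) ≈ 2.03605, so M₂ = 2.03605 × 8.7 ≈ 17.7136 billion.
ΔM = M₂ − M₁ = 17.7136 − 18.7494 = -1.0358 billion.

-1.036 billion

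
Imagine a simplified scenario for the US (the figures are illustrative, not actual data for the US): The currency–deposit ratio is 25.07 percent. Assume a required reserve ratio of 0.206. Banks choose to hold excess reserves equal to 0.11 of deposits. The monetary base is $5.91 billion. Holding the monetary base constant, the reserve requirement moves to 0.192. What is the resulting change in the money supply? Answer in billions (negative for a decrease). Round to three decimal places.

$0.330 billion

Initially m₁ = (1 + 0.2507) / (0.206 + 0.11 + 0.2507) ≈ 2.20699, so M₁ = 2.20699 × 5.91 ≈ 13.0433 billion.
After the change m₂ = (1 + 0.2507) / (0.192 + 0.11 + 0.2507) ≈ 2.26289, so M₂ = 2.26289 × 5.91 ≈ 13.3737 billion.
ΔM = M₂ − M₁ = 13.3737 − 13.0433 = 0.3304 billion.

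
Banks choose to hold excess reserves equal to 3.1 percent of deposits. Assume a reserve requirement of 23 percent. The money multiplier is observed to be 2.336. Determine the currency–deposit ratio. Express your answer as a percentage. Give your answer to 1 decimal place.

29.2%

Using m = 2.336. From m = (1 + c)/(c + rr + e), rearranging gives 1 + c = m·(c + rr + e), so c·(1 − m) = m·(rr + e) − 1.
Hence c = [m·(rr + e) − 1]/(1 − m) = [2.336 × (0.23 + 0.031) − 1] / (1 − 2.336) ≈ 0.292144.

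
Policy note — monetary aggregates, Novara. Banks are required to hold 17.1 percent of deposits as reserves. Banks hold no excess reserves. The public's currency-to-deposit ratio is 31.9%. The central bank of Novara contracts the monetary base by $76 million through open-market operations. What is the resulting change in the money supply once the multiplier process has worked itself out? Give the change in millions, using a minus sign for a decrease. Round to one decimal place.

The money multiplier is m = (1 + c) / (rr + c) = (1 + 0.319) / (0.171 + 0.319) ≈ 2.6918.
The sale removes 76 million of base, so ΔM = m × ΔMB = 2.6918 × (−76) = -204.5768 million.

-204.6 million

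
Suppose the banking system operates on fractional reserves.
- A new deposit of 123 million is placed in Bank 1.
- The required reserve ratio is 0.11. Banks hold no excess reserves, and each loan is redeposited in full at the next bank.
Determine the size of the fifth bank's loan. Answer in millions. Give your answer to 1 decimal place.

68.7 million

Each bank lends a fraction (1 − rr) = 0.8900 of the deposit it receives, so Bank 5 receives 123·0.8900^4 and lends 123·0.8900^5 ≈ 68.6839 million.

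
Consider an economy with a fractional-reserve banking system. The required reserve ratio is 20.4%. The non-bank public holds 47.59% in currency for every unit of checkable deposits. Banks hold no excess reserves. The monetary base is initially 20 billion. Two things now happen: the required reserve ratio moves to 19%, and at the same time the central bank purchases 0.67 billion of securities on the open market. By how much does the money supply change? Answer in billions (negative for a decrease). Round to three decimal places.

2.398 billion

Before: m₁ = (1 + 0.4759) / (0.204 + 0.4759) ≈ 2.170760, MB₁ = 20, so M₁ = 2.170760 × 20 = 43.4152 billion.
After: m₂ = (1 + 0.4759) / (0.19 + 0.4759) ≈ 2.216399, MB₂ = 20 + 0.67 = 20.67, so M₂ = 2.216399 × 20.67 ≈ 45.813 billion.
ΔM = M₂ − M₁ = 45.813 − 43.4152 = 2.3978 billion.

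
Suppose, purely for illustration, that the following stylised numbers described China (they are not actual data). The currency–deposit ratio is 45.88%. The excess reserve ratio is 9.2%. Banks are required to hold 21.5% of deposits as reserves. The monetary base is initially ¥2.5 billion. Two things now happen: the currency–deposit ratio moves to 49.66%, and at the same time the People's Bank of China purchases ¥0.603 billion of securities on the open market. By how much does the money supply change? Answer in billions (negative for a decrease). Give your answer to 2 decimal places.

Before: m₁ = (1 + 0.4588) / (0.215 + 0.092 + 0.4588) ≈ 1.9049, MB₁ = 2.5, so M₁ = 1.9049 × 2.5 ≈ 4.7622 billion.
After: m₂ = (1 + 0.4966) / (0.215 + 0.092 + 0.4966) ≈ 1.8624, MB₂ = 2.5 + 0.603 = 3.103, so M₂ = 1.8624 × 3.103 ≈ 5.779 billion.
ΔM = M₂ − M₁ = 5.779 − 4.7622 = 1.0168 billion.

¥1.02 billion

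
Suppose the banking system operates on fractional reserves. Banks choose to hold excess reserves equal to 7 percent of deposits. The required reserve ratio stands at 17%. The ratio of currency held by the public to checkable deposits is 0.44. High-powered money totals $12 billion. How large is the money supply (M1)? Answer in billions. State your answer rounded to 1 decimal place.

$25.4 billion

The money multiplier is m = (1 + c) / (rr + e + c) = (1 + 0.44) / (0.17 + 0.07 + 0.44) ≈ 2.1176.
So M = m × MB = 2.1176 × 12 = 25.4112 billion.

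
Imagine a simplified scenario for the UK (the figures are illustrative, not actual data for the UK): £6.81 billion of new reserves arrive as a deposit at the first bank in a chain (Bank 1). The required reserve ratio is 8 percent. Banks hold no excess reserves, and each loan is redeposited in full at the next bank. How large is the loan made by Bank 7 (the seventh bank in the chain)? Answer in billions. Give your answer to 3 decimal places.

£3.799 billion

Each bank lends a fraction (1 − rr) = 0.9200 of the deposit it receives, so Bank 7 receives 6.81·0.9200^6 and lends 6.81·0.9200^7 ≈ 3.7989 billion.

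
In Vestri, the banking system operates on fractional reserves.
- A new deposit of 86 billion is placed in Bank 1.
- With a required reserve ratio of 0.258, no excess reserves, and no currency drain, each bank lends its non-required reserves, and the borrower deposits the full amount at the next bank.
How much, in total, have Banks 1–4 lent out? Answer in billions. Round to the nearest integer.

172 billion

Bank i lends (1 − rr)^i of the original deposit: Bank 1 lends 86·0.7420 = 63.8120, Bank 2 lends 86·0.7420² ≈ 47.3485, and so on.
Summing a geometric series: total = 86·[0.7420·(1 − 0.7420^4) / (1 − 0.7420)] ≈ 172.3615 billion.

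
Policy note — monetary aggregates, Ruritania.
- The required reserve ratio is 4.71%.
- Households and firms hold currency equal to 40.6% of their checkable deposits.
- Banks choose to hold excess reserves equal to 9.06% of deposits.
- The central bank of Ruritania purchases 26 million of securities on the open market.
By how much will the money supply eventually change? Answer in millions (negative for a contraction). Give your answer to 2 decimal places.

The money multiplier is m = (1 + c) / (rr + e + c) = (1 + 0.406) / (0.0471 + 0.0906 + 0.406) ≈ 2.58598.
The purchase adds 26 million of base, so ΔM = m × ΔMB = 2.58598 × (+26) ≈ 67.2355 million.

67.24 million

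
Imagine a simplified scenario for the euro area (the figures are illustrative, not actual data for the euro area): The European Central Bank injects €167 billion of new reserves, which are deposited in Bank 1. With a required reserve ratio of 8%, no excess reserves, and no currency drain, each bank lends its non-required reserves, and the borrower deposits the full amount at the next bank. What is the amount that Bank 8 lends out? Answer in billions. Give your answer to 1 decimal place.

Each bank lends a fraction (1 − rr) = 0.9200 of the deposit it receives, so Bank 8 receives 167·0.9200^7 and lends 167·0.9200^8 ≈ 85.7076 billion.

€85.7 billion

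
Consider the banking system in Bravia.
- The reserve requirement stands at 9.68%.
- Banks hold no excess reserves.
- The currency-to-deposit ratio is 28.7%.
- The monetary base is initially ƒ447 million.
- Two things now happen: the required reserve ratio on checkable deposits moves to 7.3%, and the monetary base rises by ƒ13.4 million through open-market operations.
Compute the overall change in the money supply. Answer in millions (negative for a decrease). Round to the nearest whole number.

Before: m₁ = (1 + 0.287) / (0.0968 + 0.287) ≈ 3.3533, MB₁ = 447, so M₁ = 3.3533 × 447 = 1498.9251 million.
After: m₂ = (1 + 0.287) / (0.073 + 0.287) = 3.5750, MB₂ = 447 + 13.4 = 460.4, so M₂ = 3.5750 × 460.4 = 1645.93 million.
ΔM = M₂ − M₁ = 1645.93 − 1498.9251 = 147.0049 million.

ƒ147 million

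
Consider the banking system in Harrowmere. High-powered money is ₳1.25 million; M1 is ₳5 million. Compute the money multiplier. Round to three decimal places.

4.000

The money multiplier is m = M / MB = 5 / 1.25 = 4.00000.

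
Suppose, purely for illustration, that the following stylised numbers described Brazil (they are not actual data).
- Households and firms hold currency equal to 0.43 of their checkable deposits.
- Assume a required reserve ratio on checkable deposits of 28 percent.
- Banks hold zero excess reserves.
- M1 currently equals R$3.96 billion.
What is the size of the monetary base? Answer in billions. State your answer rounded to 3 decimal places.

R$1.966 billion

The money multiplier is m = (1 + c) / (rr + c) = (1 + 0.43) / (0.28 + 0.43) ≈ 2.01408.
MB = M / m = 3.96 / 2.01408 ≈ 1.9662 billion.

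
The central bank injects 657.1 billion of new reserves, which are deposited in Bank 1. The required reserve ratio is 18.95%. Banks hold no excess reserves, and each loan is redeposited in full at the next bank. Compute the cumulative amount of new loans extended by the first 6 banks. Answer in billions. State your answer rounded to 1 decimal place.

Bank i lends (1 − rr)^i of the original deposit: Bank 1 lends 657.1·0.8105 ≈ 532.5796, Bank 2 lends 657.1·0.8105² ≈ 431.6557, and so on.
Summing a geometric series: total = 657.1·[0.8105·(1 − 0.8105^6) / (1 − 0.8105)] ≈ 2013.7488 billion.

2013.7 billion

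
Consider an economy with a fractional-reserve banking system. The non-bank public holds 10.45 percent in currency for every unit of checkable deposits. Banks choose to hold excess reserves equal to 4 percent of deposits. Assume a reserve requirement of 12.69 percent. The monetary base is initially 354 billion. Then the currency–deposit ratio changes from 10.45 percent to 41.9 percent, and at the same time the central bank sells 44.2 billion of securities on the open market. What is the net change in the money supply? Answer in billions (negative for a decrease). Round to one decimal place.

-690.3 billion

Before: m₁ = (1 + 0.1045) / (0.1269 + 0.04 + 0.1045) ≈ 4.06964, MB₁ = 354, so M₁ = 4.06964 × 354 ≈ 1440.6526 billion.
After: m₂ = (1 + 0.419) / (0.1269 + 0.04 + 0.419) ≈ 2.42192, MB₂ = 354 − 44.2 = 309.8, so M₂ = 2.42192 × 309.8 ≈ 750.3108 billion.
ΔM = M₂ − M₁ = 750.3108 − 1440.6526 = -690.3418 billion.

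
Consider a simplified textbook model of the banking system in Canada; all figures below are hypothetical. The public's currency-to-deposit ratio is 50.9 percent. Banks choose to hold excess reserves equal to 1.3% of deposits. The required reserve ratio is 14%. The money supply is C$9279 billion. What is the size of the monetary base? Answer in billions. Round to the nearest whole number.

C$4071 billion

The money multiplier is m = (1 + c) / (rr + e + c) = (1 + 0.509) / (0.14 + 0.013 + 0.509) ≈ 2.27946.
MB = M / m = 9279 / 2.27946 ≈ 4070.701 billion.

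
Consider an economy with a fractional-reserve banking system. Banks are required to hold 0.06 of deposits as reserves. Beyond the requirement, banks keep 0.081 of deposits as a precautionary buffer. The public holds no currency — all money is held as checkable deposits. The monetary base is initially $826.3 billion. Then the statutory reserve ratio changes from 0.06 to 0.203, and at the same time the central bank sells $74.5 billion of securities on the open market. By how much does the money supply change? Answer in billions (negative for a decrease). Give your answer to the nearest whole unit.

-3213 billion

Before: m₁ = 1 / (0.06 + 0.081) ≈ 7.0922, MB₁ = 826.3, so M₁ = 7.0922 × 826.3 ≈ 5860.2849 billion.
After: m₂ = 1 / (0.203 + 0.081) ≈ 3.5211, MB₂ = 826.3 − 74.5 = 751.8, so M₂ = 3.5211 × 751.8 ≈ 2647.163 billion.
ΔM = M₂ − M₁ = 2647.163 − 5860.2849 = -3213.1219 billion.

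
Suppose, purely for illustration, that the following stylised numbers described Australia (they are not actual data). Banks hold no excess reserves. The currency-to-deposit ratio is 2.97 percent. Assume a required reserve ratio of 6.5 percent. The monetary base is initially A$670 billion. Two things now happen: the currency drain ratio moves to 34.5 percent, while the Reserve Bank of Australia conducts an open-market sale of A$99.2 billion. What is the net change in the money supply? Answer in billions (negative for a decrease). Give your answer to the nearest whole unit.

Before: m₁ = (1 + 0.0297) / (0.065 + 0.0297) ≈ 10.8733, MB₁ = 670, so M₁ = 10.8733 × 670 = 7285.111 billion.
After: m₂ = (1 + 0.345) / (0.065 + 0.345) ≈ 3.2805, MB₂ = 670 − 99.2 = 570.8, so M₂ = 3.2805 × 570.8 = 1872.5094 billion.
ΔM = M₂ − M₁ = 1872.5094 − 7285.111 = -5412.6016 billion.

-5413 billion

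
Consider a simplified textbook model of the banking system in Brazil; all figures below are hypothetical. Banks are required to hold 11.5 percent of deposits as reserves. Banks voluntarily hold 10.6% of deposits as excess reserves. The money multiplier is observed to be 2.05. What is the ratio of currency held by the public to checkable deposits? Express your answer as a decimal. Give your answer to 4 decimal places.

0.5209

Using m = 2.05. From m = (1 + c)/(c + rr + e), rearranging gives 1 + c = m·(c + rr + e), so c·(1 − m) = m·(rr + e) − 1.
Hence c = [m·(rr + e) − 1]/(1 − m) = [2.05 × (0.115 + 0.106) − 1] / (1 − 2.05) ≈ 0.520905.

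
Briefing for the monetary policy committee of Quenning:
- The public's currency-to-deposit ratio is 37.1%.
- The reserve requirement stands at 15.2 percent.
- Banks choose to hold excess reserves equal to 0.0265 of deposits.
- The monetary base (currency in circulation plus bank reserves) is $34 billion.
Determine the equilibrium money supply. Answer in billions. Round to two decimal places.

$84.83 billion

The money multiplier is m = (1 + c) / (rr + e + c) = (1 + 0.371) / (0.152 + 0.0265 + 0.371) ≈ 2.49500.
So M = m × MB = 2.49500 × 34 = 84.83 billion.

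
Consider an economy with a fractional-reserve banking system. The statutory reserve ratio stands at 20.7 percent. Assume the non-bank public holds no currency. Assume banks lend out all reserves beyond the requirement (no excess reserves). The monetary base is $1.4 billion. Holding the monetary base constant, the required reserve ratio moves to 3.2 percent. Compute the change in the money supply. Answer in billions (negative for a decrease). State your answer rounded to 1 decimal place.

$37.0 billion

Initially m₁ = 1 / (0.207) ≈ 4.8309, so M₁ = 4.8309 × 1.4 ≈ 6.7633 billion.
After the change m₂ = 1 / (0.032) = 31.25, so M₂ = 31.25 × 1.4 = 43.75 billion.
ΔM = M₂ − M₁ = 43.75 − 6.7633 = 36.9867 billion.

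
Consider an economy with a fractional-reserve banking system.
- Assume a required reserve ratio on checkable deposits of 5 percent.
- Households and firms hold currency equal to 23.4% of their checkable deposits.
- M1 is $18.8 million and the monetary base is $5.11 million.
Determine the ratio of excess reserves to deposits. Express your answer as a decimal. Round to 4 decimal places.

0.0514

Using m = M/MB = 18.8/5.11 ≈ 3.679061. Since m = (1 + c)/(c + rr + e), the denominator satisfies c + rr + e = (1 + c)/m = (1 + 0.234) / 3.679061 ≈ 0.335412.
With c = 0.234 and rr = 0.05, the ratio of excess reserves to deposits is 0.335412 − 0.234 − 0.05 = 0.051412.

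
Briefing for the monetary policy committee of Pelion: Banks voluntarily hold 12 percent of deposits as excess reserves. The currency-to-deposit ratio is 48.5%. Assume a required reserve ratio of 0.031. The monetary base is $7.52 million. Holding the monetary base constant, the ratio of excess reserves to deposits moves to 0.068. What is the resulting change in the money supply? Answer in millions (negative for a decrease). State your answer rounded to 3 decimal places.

Initially m₁ = (1 + 0.485) / (0.031 + 0.12 + 0.485) ≈ 2.33491, so M₁ = 2.33491 × 7.52 ≈ 17.5585 million.
After the change m₂ = (1 + 0.485) / (0.031 + 0.068 + 0.485) ≈ 2.54281, so M₂ = 2.54281 × 7.52 ≈ 19.1219 million.
ΔM = M₂ − M₁ = 19.1219 − 17.5585 = 1.5634 million.

$1.563 million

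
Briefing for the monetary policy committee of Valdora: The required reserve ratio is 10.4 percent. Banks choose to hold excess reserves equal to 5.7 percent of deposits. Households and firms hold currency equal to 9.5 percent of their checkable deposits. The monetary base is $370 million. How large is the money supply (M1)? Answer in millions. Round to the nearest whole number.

The money multiplier is m = (1 + c) / (rr + e + c) = (1 + 0.095) / (0.104 + 0.057 + 0.095) ≈ 4.2773.
So M = m × MB = 4.2773 × 370 = 1582.601 million.

$1583 million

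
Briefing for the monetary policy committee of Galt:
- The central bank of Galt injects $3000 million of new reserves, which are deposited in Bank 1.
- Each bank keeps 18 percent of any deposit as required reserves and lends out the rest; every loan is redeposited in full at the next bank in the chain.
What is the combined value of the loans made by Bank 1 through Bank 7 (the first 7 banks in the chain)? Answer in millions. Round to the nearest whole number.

Bank i lends (1 − rr)^i of the original deposit: Bank 1 lends 3000·0.8200 = 2460.0000, Bank 2 lends 3000·0.8200² = 2017.2000, and so on.
Summing a geometric series: total = 3000·[0.8200·(1 − 0.8200^7) / (1 − 0.8200)] ≈ 10259.7652 million.

$10260 million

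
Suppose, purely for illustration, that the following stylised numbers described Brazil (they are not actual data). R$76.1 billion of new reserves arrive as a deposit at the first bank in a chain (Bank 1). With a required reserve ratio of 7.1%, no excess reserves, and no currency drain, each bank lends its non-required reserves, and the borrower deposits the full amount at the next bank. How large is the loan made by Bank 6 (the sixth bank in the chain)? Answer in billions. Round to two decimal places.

R$48.92 billion

Each bank lends a fraction (1 − rr) = 0.9290 of the deposit it receives, so Bank 6 receives 76.1·0.9290^5 and lends 76.1·0.9290^6 ≈ 48.9192 billion.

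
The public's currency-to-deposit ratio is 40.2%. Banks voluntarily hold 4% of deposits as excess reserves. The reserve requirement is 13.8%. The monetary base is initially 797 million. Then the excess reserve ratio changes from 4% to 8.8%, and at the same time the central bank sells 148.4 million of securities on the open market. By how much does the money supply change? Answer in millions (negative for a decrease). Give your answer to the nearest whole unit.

Before: m₁ = (1 + 0.402) / (0.138 + 0.04 + 0.402) ≈ 2.4172, MB₁ = 797, so M₁ = 2.4172 × 797 = 1926.5084 million.
After: m₂ = (1 + 0.402) / (0.138 + 0.088 + 0.402) ≈ 2.2325, MB₂ = 797 − 148.4 = 648.6, so M₂ = 2.2325 × 648.6 = 1447.9995 million.
ΔM = M₂ − M₁ = 1447.9995 − 1926.5084 = -478.5089 million.

-479 million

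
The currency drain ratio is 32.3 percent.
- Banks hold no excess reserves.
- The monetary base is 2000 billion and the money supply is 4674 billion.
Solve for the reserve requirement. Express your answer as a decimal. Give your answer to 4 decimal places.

0.2431

Using m = M/MB = 4674/2000 = 2.337000. Since m = (1 + c)/(c + rr + e), the denominator satisfies c + rr + e = (1 + c)/m = (1 + 0.323) / 2.337000 ≈ 0.566110.
With c = 0.323 and e = 0, the reserve requirement is 0.566110 − 0.323 − 0 = 0.24311.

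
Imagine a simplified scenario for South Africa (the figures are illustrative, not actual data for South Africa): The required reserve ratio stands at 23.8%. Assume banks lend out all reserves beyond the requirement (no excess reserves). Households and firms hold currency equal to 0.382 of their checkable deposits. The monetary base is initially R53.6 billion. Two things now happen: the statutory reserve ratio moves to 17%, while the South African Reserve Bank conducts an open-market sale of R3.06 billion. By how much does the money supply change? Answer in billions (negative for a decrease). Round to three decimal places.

Before: m₁ = (1 + 0.382) / (0.238 + 0.382) ≈ 2.229032, MB₁ = 53.6, so M₁ = 2.229032 × 53.6 ≈ 119.4761 billion.
After: m₂ = (1 + 0.382) / (0.17 + 0.382) ≈ 2.503623, MB₂ = 53.6 − 3.06 = 50.54, so M₂ = 2.503623 × 50.54 ≈ 126.5331 billion.
ΔM = M₂ − M₁ = 126.5331 − 119.4761 = 7.057 billion.

R7.057 billion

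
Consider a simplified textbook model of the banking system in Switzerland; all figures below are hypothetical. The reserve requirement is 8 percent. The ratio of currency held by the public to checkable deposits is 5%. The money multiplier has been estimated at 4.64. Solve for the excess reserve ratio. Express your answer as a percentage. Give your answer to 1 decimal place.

9.6%

Using m = 4.64. Since m = (1 + c)/(c + rr + e), the denominator satisfies c + rr + e = (1 + c)/m = (1 + 0.05) / 4.64 ≈ 0.226293.
With c = 0.05 and rr = 0.08, the excess reserve ratio is 0.226293 − 0.05 − 0.08 = 0.096293.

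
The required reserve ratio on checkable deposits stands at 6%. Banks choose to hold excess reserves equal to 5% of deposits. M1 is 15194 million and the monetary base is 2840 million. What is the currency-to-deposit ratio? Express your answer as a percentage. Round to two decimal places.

Using m = M/MB = 15194/2840 = 5.350000. From m = (1 + c)/(c + rr + e), rearranging gives 1 + c = m·(c + rr + e), so c·(1 − m) = m·(rr + e) − 1.
Hence c = [m·(rr + e) − 1]/(1 − m) = [5.350000 × (0.06 + 0.05) − 1] / (1 − 5.350000) ≈ 0.094598.

9.46%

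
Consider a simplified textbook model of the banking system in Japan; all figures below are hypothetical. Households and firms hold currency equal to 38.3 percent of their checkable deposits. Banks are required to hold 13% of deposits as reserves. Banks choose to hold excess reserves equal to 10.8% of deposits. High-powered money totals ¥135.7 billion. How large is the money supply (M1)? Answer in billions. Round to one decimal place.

The money multiplier is m = (1 + c) / (rr + e + c) = (1 + 0.383) / (0.13 + 0.108 + 0.383) ≈ 2.22705.
So M = m × MB = 2.22705 × 135.7 ≈ 302.2107 billion.

¥302.2 billion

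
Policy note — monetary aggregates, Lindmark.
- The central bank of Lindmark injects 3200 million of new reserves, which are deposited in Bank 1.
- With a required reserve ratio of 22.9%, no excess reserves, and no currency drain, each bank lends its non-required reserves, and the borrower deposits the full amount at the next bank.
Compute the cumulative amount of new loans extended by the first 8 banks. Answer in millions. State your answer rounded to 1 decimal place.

Bank i lends (1 − rr)^i of the original deposit: Bank 1 lends 3200·0.7710 = 2467.2000, Bank 2 lends 3200·0.7710² = 1902.2112, and so on.
Summing a geometric series: total = 3200·[0.7710·(1 − 0.7710^8) / (1 − 0.7710)] ≈ 9428.5463 million.

9428.5 million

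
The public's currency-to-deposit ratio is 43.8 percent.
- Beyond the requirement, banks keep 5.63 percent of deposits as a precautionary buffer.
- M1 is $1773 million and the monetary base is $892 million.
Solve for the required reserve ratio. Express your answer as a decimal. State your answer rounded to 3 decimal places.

Using m = M/MB = 1773/892 ≈ 1.987668. Since m = (1 + c)/(c + rr + e), the denominator satisfies c + rr + e = (1 + c)/m = (1 + 0.438) / 1.987668 ≈ 0.723461.
With c = 0.438 and e = 0.0563, the required reserve ratio is 0.723461 − 0.438 − 0.0563 = 0.229161.

0.229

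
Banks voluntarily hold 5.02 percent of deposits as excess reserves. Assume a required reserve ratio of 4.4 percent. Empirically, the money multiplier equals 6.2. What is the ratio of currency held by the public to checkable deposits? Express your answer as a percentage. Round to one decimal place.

Using m = 6.2. From m = (1 + c)/(c + rr + e), rearranging gives 1 + c = m·(c + rr + e), so c·(1 − m) = m·(rr + e) − 1.
Hence c = [m·(rr + e) − 1]/(1 − m) = [6.2 × (0.044 + 0.0502) − 1] / (1 − 6.2) ≈ 0.079992.

8.0%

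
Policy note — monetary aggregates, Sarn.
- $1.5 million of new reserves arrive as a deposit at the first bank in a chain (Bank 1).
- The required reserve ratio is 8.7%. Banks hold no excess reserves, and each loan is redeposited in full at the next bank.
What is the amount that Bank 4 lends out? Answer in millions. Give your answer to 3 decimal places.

Each bank lends a fraction (1 − rr) = 0.9130 of the deposit it receives, so Bank 4 receives 1.5·0.9130^3 and lends 1.5·0.9130^4 ≈ 1.0423 million.

$1.042 million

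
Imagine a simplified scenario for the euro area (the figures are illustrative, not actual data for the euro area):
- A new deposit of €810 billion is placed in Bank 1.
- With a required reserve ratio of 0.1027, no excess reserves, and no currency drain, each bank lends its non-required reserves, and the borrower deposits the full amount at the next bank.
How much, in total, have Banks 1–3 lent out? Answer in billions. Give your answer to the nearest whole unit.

Bank i lends (1 − rr)^i of the original deposit: Bank 1 lends 810·0.8973 = 726.8130, Bank 2 lends 810·0.8973² ≈ 652.1693, and so on.
Summing a geometric series: total = 810·[0.8973·(1 − 0.8973^3) / (1 − 0.8973)] ≈ 1964.1738 billion.

€1964 billion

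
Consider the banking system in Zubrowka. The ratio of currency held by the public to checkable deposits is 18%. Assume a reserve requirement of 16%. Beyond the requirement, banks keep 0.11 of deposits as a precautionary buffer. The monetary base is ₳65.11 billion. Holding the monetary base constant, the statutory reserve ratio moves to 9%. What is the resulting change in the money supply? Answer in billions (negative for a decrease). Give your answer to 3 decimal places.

₳31.451 billion

Initially m₁ = (1 + 0.18) / (0.16 + 0.11 + 0.18) ≈ 2.622222, so M₁ = 2.622222 × 65.11 ≈ 170.7329 billion.
After the change m₂ = (1 + 0.18) / (0.09 + 0.11 + 0.18) ≈ 3.105263, so M₂ = 3.105263 × 65.11 ≈ 202.1837 billion.
ΔM = M₂ − M₁ = 202.1837 − 170.7329 = 31.4508 billion.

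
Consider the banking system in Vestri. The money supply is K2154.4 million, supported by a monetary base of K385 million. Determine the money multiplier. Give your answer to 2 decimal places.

The money multiplier is m = M / MB = 2154.4 / 385 ≈ 5.59584.

5.60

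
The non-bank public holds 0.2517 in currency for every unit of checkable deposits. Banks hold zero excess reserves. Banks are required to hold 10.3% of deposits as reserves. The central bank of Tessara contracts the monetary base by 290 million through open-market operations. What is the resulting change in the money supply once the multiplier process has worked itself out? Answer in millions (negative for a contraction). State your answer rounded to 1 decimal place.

The money multiplier is m = (1 + c) / (rr + c) = (1 + 0.2517) / (0.103 + 0.2517) ≈ 3.52890.
The sale removes 290 million of base, so ΔM = m × ΔMB = 3.52890 × (−290) = -1023.381 million.

-1023.4 million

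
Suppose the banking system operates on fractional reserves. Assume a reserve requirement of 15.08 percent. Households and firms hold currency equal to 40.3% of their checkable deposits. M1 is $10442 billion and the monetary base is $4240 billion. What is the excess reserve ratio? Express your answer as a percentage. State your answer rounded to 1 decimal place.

1.6%

Using m = M/MB = 10442/4240 ≈ 2.462736. Since m = (1 + c)/(c + rr + e), the denominator satisfies c + rr + e = (1 + c)/m = (1 + 0.403) / 2.462736 ≈ 0.569692.
With c = 0.403 and rr = 0.1508, the excess reserve ratio is 0.569692 − 0.403 − 0.1508 = 0.015892.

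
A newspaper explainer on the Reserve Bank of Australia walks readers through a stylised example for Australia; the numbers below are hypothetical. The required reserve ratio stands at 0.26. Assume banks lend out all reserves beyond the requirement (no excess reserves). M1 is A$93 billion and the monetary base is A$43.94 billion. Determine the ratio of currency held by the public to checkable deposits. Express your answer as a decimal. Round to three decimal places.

0.403

Using m = M/MB = 93/43.94 ≈ 2.116523. From m = (1 + c)/(c + rr + e), rearranging gives 1 + c = m·(c + rr + e), so c·(1 − m) = m·(rr + e) − 1.
Hence c = [m·(rr + e) − 1]/(1 − m) = [2.116523 × (0.26 + 0) − 1] / (1 − 2.116523) ≈ 0.402772.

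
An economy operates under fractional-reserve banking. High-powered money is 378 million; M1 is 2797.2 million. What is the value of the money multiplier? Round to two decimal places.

7.40

The money multiplier is m = M / MB = 2797.2 / 378 = 7.40000.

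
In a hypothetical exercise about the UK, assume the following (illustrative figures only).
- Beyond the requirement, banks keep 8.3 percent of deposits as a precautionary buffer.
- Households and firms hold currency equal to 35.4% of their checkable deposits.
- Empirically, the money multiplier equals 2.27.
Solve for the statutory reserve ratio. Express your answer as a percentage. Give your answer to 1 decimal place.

Using m = 2.27. Since m = (1 + c)/(c + rr + e), the denominator satisfies c + rr + e = (1 + c)/m = (1 + 0.354) / 2.27 ≈ 0.596476.
With c = 0.354 and e = 0.083, the statutory reserve ratio is 0.596476 − 0.354 − 0.083 = 0.159476.

15.9%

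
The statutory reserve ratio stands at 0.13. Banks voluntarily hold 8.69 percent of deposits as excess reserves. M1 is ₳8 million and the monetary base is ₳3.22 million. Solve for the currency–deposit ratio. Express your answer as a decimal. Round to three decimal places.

Using m = M/MB = 8/3.22 ≈ 2.484472. From m = (1 + c)/(c + rr + e), rearranging gives 1 + c = m·(c + rr + e), so c·(1 − m) = m·(rr + e) − 1.
Hence c = [m·(rr + e) − 1]/(1 − m) = [2.484472 × (0.13 + 0.0869) − 1] / (1 − 2.484472) ≈ 0.310628.

0.311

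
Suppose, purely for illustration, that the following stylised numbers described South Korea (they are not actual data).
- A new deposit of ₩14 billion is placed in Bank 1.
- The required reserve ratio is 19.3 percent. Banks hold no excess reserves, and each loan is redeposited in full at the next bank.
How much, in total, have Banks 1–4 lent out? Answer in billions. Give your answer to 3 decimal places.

Bank i lends (1 − rr)^i of the original deposit: Bank 1 lends 14·0.8070 = 11.2980, Bank 2 lends 14·0.8070² ≈ 9.1175, and so on.
Summing a geometric series: total = 14·[0.8070·(1 − 0.8070^4) / (1 − 0.8070)] ≈ 33.7111 billion.

₩33.711 billion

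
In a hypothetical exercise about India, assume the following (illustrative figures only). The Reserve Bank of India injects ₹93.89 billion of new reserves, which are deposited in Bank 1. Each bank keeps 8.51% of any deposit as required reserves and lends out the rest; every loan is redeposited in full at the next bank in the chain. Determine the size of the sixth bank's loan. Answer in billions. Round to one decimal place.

Each bank lends a fraction (1 − rr) = 0.9149 of the deposit it receives, so Bank 6 receives 93.89·0.9149^5 and lends 93.89·0.9149^6 ≈ 55.0632 billion.

₹55.1 billion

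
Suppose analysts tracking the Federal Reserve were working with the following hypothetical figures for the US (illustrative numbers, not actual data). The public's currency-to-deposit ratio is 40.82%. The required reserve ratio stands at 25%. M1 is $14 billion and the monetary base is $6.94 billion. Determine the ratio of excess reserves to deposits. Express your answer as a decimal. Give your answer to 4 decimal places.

0.0399

Using m = M/MB = 14/6.94 ≈ 2.017291. Since m = (1 + c)/(c + rr + e), the denominator satisfies c + rr + e = (1 + c)/m = (1 + 0.4082) / 2.017291 ≈ 0.698065.
With c = 0.4082 and rr = 0.25, the ratio of excess reserves to deposits is 0.698065 − 0.4082 − 0.25 = 0.039865.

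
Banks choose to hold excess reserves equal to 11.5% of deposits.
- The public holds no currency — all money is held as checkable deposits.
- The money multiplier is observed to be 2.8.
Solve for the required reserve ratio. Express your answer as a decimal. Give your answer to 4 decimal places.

0.2421

Using m = 2.8. Since m = (1 + c)/(c + rr + e), the denominator satisfies c + rr + e = (1 + c)/m = (1 + 0) / 2.8 ≈ 0.357143.
With c = 0 and e = 0.115, the required reserve ratio is 0.357143 − 0 − 0.115 = 0.242143.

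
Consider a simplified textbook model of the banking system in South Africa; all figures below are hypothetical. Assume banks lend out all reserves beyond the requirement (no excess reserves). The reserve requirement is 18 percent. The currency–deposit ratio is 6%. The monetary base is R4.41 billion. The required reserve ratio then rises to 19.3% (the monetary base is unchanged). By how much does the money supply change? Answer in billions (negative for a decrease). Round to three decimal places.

Initially m₁ = (1 + 0.06) / (0.18 + 0.06) ≈ 4.41667, so M₁ = 4.41667 × 4.41 ≈ 19.4775 billion.
After the change m₂ = (1 + 0.06) / (0.193 + 0.06) ≈ 4.18972, so M₂ = 4.18972 × 4.41 ≈ 18.4767 billion.
ΔM = M₂ − M₁ = 18.4767 − 19.4775 = -1.0008 billion.

-1.001 billion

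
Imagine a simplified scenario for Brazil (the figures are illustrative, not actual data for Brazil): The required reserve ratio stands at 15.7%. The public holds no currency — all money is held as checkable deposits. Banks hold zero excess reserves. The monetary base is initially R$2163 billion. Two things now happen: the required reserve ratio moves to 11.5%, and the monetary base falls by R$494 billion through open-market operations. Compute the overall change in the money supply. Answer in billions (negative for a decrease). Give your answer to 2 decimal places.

R$735.97 billion

Before: m₁ = 1 / (0.157) ≈ 6.3694268, MB₁ = 2163, so M₁ = 6.3694268 × 2163 ≈ 13777.0702 billion.
After: m₂ = 1 / (0.115) ≈ 8.6956522, MB₂ = 2163 − 494 = 1669, so M₂ = 8.6956522 × 1669 ≈ 14513.0435 billion.
ΔM = M₂ − M₁ = 14513.0435 − 13777.0702 = 735.9733 billion.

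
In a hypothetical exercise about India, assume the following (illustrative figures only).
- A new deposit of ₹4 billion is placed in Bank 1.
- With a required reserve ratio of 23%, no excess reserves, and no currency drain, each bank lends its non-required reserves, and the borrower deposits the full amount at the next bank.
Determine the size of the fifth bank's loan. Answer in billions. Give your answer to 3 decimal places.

Each bank lends a fraction (1 − rr) = 0.7700 of the deposit it receives, so Bank 5 receives 4·0.7700^4 and lends 4·0.7700^5 ≈ 1.0827 billion.

₹1.083 billion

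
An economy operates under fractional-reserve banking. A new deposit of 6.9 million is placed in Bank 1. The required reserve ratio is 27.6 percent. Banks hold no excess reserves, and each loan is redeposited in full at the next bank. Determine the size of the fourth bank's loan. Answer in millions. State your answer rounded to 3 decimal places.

1.896 million

Each bank lends a fraction (1 − rr) = 0.7240 of the deposit it receives, so Bank 4 receives 6.9·0.7240^3 and lends 6.9·0.7240^4 ≈ 1.8958 million.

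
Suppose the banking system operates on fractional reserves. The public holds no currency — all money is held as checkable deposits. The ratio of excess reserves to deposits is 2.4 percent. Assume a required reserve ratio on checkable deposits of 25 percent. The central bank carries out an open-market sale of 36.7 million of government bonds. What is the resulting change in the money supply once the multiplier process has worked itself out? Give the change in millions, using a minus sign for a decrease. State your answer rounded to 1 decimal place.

-133.9 million

The money multiplier is m = 1 / (rr + e) = 1 / (0.25 + 0.024) ≈ 3.6496.
The sale removes 36.7 million of base, so ΔM = m × ΔMB = 3.6496 × (−36.7) ≈ -133.9403 million.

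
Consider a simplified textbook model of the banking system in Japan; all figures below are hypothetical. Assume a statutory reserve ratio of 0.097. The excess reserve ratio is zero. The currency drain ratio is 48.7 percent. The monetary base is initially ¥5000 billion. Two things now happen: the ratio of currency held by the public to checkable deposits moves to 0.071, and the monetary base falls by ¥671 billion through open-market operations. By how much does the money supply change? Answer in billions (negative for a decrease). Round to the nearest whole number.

Before: m₁ = (1 + 0.487) / (0.097 + 0.487) ≈ 2.54623, MB₁ = 5000, so M₁ = 2.54623 × 5000 = 12731.15 billion.
After: m₂ = (1 + 0.071) / (0.097 + 0.071) = 6.37500, MB₂ = 5000 − 671 = 4329, so M₂ = 6.37500 × 4329 = 27597.375 billion.
ΔM = M₂ − M₁ = 27597.375 − 12731.15 = 14866.225 billion.

¥14866 billion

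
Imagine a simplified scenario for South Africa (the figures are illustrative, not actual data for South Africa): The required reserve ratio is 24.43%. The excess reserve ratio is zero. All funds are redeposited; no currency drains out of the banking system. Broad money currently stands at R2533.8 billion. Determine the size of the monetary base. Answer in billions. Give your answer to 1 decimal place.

With no currency drain and no excess reserves, the money multiplier is m = 1/rr = 1/0.2443 ≈ 4.093328.
The monetary base is MB = M / m = 2533.8 / 4.093328 ≈ 619.0073 billion.

R619.0 billion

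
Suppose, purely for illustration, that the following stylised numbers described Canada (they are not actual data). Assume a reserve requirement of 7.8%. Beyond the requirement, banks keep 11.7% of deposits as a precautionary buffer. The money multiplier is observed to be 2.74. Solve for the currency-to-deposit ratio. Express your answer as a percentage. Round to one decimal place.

26.8%

Using m = 2.74. From m = (1 + c)/(c + rr + e), rearranging gives 1 + c = m·(c + rr + e), so c·(1 − m) = m·(rr + e) − 1.
Hence c = [m·(rr + e) − 1]/(1 − m) = [2.74 × (0.078 + 0.117) − 1] / (1 − 2.74) ≈ 0.267644.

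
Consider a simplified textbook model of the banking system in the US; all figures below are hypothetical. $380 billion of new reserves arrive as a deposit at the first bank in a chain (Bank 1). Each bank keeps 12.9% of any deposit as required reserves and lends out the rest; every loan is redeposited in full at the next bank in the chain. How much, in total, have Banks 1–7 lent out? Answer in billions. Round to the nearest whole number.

$1590 billion

Bank i lends (1 − rr)^i of the original deposit: Bank 1 lends 380·0.8710 = 330.9800, Bank 2 lends 380·0.8710² ≈ 288.2836, and so on.
Summing a geometric series: total = 380·[0.8710·(1 − 0.8710^7) / (1 − 0.8710)] ≈ 1589.9852 billion.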